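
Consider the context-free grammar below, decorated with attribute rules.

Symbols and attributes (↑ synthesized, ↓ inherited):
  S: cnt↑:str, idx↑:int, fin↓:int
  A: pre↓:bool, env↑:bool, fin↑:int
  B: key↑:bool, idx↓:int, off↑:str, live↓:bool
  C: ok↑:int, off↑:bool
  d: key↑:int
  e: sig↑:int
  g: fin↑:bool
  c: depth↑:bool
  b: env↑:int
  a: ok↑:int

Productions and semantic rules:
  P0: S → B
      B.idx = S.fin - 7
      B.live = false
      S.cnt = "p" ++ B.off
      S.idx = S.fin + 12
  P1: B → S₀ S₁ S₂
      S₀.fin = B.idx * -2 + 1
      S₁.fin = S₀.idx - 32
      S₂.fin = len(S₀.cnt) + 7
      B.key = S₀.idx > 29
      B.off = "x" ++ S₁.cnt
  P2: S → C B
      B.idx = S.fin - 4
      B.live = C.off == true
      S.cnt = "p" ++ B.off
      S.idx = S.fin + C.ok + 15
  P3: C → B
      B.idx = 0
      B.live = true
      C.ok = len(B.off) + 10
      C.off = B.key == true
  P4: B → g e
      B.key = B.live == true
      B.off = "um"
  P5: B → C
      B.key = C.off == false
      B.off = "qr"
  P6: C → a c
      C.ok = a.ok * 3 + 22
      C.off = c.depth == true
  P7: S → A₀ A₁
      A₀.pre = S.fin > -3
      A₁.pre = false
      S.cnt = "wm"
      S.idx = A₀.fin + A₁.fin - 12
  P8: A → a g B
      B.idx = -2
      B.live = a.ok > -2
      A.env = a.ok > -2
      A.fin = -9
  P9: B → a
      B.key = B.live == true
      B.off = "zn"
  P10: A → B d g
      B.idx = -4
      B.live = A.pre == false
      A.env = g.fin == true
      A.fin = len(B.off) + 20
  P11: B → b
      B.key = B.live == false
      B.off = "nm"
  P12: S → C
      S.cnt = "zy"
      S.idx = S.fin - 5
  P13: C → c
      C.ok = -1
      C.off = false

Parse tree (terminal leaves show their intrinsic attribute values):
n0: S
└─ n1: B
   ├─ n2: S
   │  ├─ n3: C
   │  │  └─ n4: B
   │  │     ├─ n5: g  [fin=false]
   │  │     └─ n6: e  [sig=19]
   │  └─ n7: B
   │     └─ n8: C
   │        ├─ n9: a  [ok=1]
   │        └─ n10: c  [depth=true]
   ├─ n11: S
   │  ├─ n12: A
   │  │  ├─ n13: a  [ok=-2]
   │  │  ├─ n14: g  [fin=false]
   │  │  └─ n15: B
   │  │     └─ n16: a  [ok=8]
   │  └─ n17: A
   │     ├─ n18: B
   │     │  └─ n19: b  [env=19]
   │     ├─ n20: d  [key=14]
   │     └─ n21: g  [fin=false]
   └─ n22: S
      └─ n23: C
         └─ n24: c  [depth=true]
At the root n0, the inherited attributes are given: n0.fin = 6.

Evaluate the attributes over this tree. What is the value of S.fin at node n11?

1. n0.fin = 6  [given at root]
2. n1.idx = -1  [S.fin - 7]
3. n1.live = false  [false]
4. n2.fin = 3  [B.idx * -2 + 1]
5. n4.idx = 0  [0]
6. n4.live = true  [true]
7. n5.fin = false  [terminal]
8. n6.sig = 19  [terminal]
9. n4.key = true  [B.live == true]
10. n4.off = "um"  ["um"]
11. n3.ok = 12  [len(B.off) + 10]
12. n3.off = true  [B.key == true]
13. n7.idx = -1  [S.fin - 4]
14. n7.live = true  [C.off == true]
15. n9.ok = 1  [terminal]
16. n10.depth = true  [terminal]
17. n8.ok = 25  [a.ok * 3 + 22]
18. n8.off = true  [c.depth == true]
19. n7.key = false  [C.off == false]
20. n7.off = "qr"  ["qr"]
21. n2.cnt = "pqr"  ["p" ++ B.off]
22. n2.idx = 30  [S.fin + C.ok + 15]
23. n11.fin = -2  [S₀.idx - 32]
24. n12.pre = true  [S.fin > -3]
25. n13.ok = -2  [terminal]
26. n14.fin = false  [terminal]
27. n15.idx = -2  [-2]
28. n15.live = false  [a.ok > -2]
29. n16.ok = 8  [terminal]
30. n15.key = false  [B.live == true]
31. n15.off = "zn"  ["zn"]
32. n12.env = false  [a.ok > -2]
33. n12.fin = -9  [-9]
34. n17.pre = false  [false]
35. n18.idx = -4  [-4]
36. n18.live = true  [A.pre == false]
37. n19.env = 19  [terminal]
38. n18.key = false  [B.live == false]
39. n18.off = "nm"  ["nm"]
40. n20.key = 14  [terminal]
41. n21.fin = false  [terminal]
42. n17.env = false  [g.fin == true]
43. n17.fin = 22  [len(B.off) + 20]
44. n11.cnt = "wm"  ["wm"]
45. n11.idx = 1  [A₀.fin + A₁.fin - 12]
46. n22.fin = 10  [len(S₀.cnt) + 7]
47. n24.depth = true  [terminal]
48. n23.ok = -1  [-1]
49. n23.off = false  [false]
50. n22.cnt = "zy"  ["zy"]
51. n22.idx = 5  [S.fin - 5]
52. n1.key = true  [S₀.idx > 29]
53. n1.off = "xwm"  ["x" ++ S₁.cnt]
54. n0.cnt = "pxwm"  ["p" ++ B.off]
55. n0.idx = 18  [S.fin + 12]

-2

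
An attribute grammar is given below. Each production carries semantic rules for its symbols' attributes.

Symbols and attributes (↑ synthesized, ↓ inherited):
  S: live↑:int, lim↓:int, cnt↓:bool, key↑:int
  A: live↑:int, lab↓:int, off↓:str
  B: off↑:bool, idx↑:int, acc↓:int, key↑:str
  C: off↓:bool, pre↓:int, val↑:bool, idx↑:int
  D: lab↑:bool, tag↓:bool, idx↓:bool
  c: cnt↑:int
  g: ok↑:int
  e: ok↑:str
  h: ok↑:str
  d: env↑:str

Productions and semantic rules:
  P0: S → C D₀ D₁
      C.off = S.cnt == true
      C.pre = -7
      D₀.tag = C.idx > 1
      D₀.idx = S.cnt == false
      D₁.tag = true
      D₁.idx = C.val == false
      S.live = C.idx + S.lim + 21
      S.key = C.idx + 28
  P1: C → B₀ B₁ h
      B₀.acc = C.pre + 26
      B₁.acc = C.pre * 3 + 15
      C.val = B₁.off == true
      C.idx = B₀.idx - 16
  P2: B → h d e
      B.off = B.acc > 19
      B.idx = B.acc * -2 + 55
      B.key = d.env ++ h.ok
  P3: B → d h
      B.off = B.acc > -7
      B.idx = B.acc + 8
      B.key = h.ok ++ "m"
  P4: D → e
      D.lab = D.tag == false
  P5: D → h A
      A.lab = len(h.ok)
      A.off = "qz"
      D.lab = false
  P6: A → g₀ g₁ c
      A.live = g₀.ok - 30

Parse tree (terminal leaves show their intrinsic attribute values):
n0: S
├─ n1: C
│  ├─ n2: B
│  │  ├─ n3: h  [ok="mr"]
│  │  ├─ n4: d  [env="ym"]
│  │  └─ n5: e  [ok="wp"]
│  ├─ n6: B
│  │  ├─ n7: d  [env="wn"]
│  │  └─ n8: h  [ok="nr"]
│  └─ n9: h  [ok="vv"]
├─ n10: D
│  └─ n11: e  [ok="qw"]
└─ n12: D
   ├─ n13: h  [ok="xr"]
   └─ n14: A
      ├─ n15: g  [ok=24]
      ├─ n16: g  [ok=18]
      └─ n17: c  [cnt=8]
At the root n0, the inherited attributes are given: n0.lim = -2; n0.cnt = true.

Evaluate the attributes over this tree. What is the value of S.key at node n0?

29

1. n0.lim = -2  [given at root]
2. n0.cnt = true  [given at root]
3. n1.off = true  [S.cnt == true]
4. n1.pre = -7  [-7]
5. n2.acc = 19  [C.pre + 26]
6. n3.ok = "mr"  [terminal]
7. n4.env = "ym"  [terminal]
8. n5.ok = "wp"  [terminal]
9. n2.off = false  [B.acc > 19]
10. n2.idx = 17  [B.acc * -2 + 55]
11. n2.key = "ymmr"  [d.env ++ h.ok]
12. n6.acc = -6  [C.pre * 3 + 15]
13. n7.env = "wn"  [terminal]
14. n8.ok = "nr"  [terminal]
15. n6.off = true  [B.acc > -7]
16. n6.idx = 2  [B.acc + 8]
17. n6.key = "nrm"  [h.ok ++ "m"]
18. n9.ok = "vv"  [terminal]
19. n1.val = true  [B₁.off == true]
20. n1.idx = 1  [B₀.idx - 16]
21. n10.tag = false  [C.idx > 1]
22. n10.idx = false  [S.cnt == false]
23. n11.ok = "qw"  [terminal]
24. n10.lab = true  [D.tag == false]
25. n12.tag = true  [true]
26. n12.idx = false  [C.val == false]
27. n13.ok = "xr"  [terminal]
28. n14.lab = 2  [len(h.ok)]
29. n14.off = "qz"  ["qz"]
30. n15.ok = 24  [terminal]
31. n16.ok = 18  [terminal]
32. n17.cnt = 8  [terminal]
33. n14.live = -6  [g₀.ok - 30]
34. n12.lab = false  [false]
35. n0.live = 20  [C.idx + S.lim + 21]
36. n0.key = 29  [C.idx + 28]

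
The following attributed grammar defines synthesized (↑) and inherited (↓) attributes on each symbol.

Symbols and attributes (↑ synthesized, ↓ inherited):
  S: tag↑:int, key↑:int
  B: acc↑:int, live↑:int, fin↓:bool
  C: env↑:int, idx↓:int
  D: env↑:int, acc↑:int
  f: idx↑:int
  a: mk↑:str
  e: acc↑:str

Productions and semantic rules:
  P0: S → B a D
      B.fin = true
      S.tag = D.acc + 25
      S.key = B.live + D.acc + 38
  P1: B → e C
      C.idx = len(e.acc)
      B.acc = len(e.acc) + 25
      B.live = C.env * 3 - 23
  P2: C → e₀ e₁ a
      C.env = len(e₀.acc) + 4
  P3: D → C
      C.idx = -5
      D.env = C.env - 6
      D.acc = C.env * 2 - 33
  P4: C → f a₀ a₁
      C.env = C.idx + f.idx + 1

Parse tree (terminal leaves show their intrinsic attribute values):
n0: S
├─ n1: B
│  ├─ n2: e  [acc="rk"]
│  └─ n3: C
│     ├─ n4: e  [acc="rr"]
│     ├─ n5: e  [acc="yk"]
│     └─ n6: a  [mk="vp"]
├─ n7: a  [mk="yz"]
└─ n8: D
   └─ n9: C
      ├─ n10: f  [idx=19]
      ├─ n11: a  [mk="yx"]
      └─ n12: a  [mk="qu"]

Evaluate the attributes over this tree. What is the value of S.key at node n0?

1. n1.fin = true  [true]
2. n2.acc = "rk"  [terminal]
3. n3.idx = 2  [len(e.acc)]
4. n4.acc = "rr"  [terminal]
5. n5.acc = "yk"  [terminal]
6. n6.mk = "vp"  [terminal]
7. n3.env = 6  [len(e₀.acc) + 4]
8. n1.acc = 27  [len(e.acc) + 25]
9. n1.live = -5  [C.env * 3 - 23]
10. n7.mk = "yz"  [terminal]
11. n9.idx = -5  [-5]
12. n10.idx = 19  [terminal]
13. n11.mk = "yx"  [terminal]
14. n12.mk = "qu"  [terminal]
15. n9.env = 15  [C.idx + f.idx + 1]
16. n8.env = 9  [C.env - 6]
17. n8.acc = -3  [C.env * 2 - 33]
18. n0.tag = 22  [D.acc + 25]
19. n0.key = 30  [B.live + D.acc + 38]

30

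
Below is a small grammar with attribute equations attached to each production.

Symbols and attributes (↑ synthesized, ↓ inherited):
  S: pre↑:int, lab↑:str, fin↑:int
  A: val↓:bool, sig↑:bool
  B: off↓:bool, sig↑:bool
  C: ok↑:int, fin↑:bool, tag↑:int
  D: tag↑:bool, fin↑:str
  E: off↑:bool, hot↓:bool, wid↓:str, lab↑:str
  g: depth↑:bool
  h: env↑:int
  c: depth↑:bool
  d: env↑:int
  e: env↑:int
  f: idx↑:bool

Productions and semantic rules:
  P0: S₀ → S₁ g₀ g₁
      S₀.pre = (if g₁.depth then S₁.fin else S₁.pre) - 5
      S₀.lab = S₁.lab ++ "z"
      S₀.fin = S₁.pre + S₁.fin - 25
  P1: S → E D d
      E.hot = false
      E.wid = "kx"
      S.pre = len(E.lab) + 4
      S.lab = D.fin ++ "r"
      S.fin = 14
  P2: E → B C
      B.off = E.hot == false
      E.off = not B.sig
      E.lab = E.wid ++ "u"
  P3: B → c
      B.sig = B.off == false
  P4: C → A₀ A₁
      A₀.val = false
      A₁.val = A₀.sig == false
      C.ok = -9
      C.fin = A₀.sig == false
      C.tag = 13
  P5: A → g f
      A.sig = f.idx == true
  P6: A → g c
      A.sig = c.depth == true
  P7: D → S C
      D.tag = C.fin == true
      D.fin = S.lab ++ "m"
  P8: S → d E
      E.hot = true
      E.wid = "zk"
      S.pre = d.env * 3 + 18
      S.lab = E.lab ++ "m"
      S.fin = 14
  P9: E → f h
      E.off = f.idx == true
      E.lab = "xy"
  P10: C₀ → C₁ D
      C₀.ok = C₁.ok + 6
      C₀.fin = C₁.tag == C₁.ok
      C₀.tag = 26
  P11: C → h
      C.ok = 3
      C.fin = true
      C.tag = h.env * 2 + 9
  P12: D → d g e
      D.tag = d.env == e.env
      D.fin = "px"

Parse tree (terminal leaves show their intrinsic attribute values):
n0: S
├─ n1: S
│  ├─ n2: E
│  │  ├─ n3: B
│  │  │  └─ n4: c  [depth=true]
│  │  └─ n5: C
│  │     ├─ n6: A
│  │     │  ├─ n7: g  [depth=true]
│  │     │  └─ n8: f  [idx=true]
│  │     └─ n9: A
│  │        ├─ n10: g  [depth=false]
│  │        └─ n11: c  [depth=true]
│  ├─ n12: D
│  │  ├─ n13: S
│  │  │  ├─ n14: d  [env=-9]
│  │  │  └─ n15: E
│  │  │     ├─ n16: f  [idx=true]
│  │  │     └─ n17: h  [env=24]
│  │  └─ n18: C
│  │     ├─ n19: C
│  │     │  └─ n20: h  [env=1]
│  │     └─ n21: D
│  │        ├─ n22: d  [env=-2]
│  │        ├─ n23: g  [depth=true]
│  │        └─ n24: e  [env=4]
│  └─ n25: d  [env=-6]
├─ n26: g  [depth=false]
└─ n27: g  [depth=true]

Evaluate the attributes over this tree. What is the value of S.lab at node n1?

1. n2.hot = false  [false]
2. n2.wid = "kx"  ["kx"]
3. n3.off = true  [E.hot == false]
4. n4.depth = true  [terminal]
5. n3.sig = false  [B.off == false]
6. n6.val = false  [false]
7. n7.depth = true  [terminal]
8. n8.idx = true  [terminal]
9. n6.sig = true  [f.idx == true]
10. n9.val = false  [A₀.sig == false]
11. n10.depth = false  [terminal]
12. n11.depth = true  [terminal]
13. n9.sig = true  [c.depth == true]
14. n5.ok = -9  [-9]
15. n5.fin = false  [A₀.sig == false]
16. n5.tag = 13  [13]
17. n2.off = true  [not B.sig]
18. n2.lab = "kxu"  [E.wid ++ "u"]
19. n14.env = -9  [terminal]
20. n15.hot = true  [true]
21. n15.wid = "zk"  ["zk"]
22. n16.idx = true  [terminal]
23. n17.env = 24  [terminal]
24. n15.off = true  [f.idx == true]
25. n15.lab = "xy"  ["xy"]
26. n13.pre = -9  [d.env * 3 + 18]
27. n13.lab = "xym"  [E.lab ++ "m"]
28. n13.fin = 14  [14]
29. n20.env = 1  [terminal]
30. n19.ok = 3  [3]
31. n19.fin = true  [true]
32. n19.tag = 11  [h.env * 2 + 9]
33. n22.env = -2  [terminal]
34. n23.depth = true  [terminal]
35. n24.env = 4  [terminal]
36. n21.tag = false  [d.env == e.env]
37. n21.fin = "px"  ["px"]
38. n18.ok = 9  [C₁.ok + 6]
39. n18.fin = false  [C₁.tag == C₁.ok]
40. n18.tag = 26  [26]
41. n12.tag = false  [C.fin == true]
42. n12.fin = "xymm"  [S.lab ++ "m"]
43. n25.env = -6  [terminal]
44. n1.pre = 7  [len(E.lab) + 4]
45. n1.lab = "xymmr"  [D.fin ++ "r"]
46. n1.fin = 14  [14]
47. n26.depth = false  [terminal]
48. n27.depth = true  [terminal]
49. n0.pre = 9  [(if g₁.depth then S₁.fin else S₁.pre) - 5]
50. n0.lab = "xymmrz"  [S₁.lab ++ "z"]
51. n0.fin = -4  [S₁.pre + S₁.fin - 25]

"xymmr"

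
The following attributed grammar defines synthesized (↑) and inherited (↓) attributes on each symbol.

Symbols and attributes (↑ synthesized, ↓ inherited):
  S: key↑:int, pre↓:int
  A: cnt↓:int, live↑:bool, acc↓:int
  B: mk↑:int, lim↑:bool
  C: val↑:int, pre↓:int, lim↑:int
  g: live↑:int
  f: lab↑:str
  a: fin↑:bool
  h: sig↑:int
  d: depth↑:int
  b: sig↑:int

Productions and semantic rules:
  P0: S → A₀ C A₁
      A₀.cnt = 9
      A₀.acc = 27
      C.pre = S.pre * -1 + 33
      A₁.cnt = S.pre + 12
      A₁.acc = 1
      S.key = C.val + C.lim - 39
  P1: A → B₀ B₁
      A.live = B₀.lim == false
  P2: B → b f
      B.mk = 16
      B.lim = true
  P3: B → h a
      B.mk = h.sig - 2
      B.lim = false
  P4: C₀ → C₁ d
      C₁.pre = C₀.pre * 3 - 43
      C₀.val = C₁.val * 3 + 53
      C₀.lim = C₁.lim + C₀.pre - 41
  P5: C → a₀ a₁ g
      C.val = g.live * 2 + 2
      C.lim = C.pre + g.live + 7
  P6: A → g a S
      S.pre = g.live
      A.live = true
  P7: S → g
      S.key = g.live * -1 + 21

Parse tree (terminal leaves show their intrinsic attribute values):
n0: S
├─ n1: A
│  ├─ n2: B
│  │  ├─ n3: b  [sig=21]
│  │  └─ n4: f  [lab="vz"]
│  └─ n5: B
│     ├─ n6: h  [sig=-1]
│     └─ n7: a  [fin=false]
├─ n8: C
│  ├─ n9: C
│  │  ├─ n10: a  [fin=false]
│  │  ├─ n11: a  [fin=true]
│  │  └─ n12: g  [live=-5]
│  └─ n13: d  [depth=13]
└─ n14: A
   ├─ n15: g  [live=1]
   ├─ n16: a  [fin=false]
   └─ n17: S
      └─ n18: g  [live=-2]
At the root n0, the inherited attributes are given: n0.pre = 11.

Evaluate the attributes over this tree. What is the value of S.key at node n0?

1. n0.pre = 11  [given at root]
2. n1.cnt = 9  [9]
3. n1.acc = 27  [27]
4. n3.sig = 21  [terminal]
5. n4.lab = "vz"  [terminal]
6. n2.mk = 16  [16]
7. n2.lim = true  [true]
8. n6.sig = -1  [terminal]
9. n7.fin = false  [terminal]
10. n5.mk = -3  [h.sig - 2]
11. n5.lim = false  [false]
12. n1.live = false  [B₀.lim == false]
13. n8.pre = 22  [S.pre * -1 + 33]
14. n9.pre = 23  [C₀.pre * 3 - 43]
15. n10.fin = false  [terminal]
16. n11.fin = true  [terminal]
17. n12.live = -5  [terminal]
18. n9.val = -8  [g.live * 2 + 2]
19. n9.lim = 25  [C.pre + g.live + 7]
20. n13.depth = 13  [terminal]
21. n8.val = 29  [C₁.val * 3 + 53]
22. n8.lim = 6  [C₁.lim + C₀.pre - 41]
23. n14.cnt = 23  [S.pre + 12]
24. n14.acc = 1  [1]
25. n15.live = 1  [terminal]
26. n16.fin = false  [terminal]
27. n17.pre = 1  [g.live]
28. n18.live = -2  [terminal]
29. n17.key = 23  [g.live * -1 + 21]
30. n14.live = true  [true]
31. n0.key = -4  [C.val + C.lim - 39]

-4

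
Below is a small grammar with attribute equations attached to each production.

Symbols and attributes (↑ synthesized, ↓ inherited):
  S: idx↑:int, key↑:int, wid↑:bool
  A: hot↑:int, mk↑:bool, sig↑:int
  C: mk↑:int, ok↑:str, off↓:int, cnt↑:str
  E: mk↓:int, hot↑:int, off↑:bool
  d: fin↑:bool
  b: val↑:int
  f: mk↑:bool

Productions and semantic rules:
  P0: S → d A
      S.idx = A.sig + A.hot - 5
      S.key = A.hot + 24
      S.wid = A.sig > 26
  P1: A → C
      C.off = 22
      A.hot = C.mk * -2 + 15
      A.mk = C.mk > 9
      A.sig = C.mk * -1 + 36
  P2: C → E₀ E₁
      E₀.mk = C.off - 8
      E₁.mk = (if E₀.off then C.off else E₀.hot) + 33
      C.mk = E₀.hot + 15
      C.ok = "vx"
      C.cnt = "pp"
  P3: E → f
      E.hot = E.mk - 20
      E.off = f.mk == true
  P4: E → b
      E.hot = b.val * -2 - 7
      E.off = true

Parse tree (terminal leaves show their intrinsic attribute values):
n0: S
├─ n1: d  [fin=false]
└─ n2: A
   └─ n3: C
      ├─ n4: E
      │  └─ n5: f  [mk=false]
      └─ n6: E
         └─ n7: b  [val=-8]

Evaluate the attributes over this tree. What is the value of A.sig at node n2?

1. n1.fin = false  [terminal]
2. n3.off = 22  [22]
3. n4.mk = 14  [C.off - 8]
4. n5.mk = false  [terminal]
5. n4.hot = -6  [E.mk - 20]
6. n4.off = false  [f.mk == true]
7. n6.mk = 27  [(if E₀.off then C.off else E₀.hot) + 33]
8. n7.val = -8  [terminal]
9. n6.hot = 9  [b.val * -2 - 7]
10. n6.off = true  [true]
11. n3.mk = 9  [E₀.hot + 15]
12. n3.ok = "vx"  ["vx"]
13. n3.cnt = "pp"  ["pp"]
14. n2.hot = -3  [C.mk * -2 + 15]
15. n2.mk = false  [C.mk > 9]
16. n2.sig = 27  [C.mk * -1 + 36]
17. n0.idx = 19  [A.sig + A.hot - 5]
18. n0.key = 21  [A.hot + 24]
19. n0.wid = true  [A.sig > 26]

27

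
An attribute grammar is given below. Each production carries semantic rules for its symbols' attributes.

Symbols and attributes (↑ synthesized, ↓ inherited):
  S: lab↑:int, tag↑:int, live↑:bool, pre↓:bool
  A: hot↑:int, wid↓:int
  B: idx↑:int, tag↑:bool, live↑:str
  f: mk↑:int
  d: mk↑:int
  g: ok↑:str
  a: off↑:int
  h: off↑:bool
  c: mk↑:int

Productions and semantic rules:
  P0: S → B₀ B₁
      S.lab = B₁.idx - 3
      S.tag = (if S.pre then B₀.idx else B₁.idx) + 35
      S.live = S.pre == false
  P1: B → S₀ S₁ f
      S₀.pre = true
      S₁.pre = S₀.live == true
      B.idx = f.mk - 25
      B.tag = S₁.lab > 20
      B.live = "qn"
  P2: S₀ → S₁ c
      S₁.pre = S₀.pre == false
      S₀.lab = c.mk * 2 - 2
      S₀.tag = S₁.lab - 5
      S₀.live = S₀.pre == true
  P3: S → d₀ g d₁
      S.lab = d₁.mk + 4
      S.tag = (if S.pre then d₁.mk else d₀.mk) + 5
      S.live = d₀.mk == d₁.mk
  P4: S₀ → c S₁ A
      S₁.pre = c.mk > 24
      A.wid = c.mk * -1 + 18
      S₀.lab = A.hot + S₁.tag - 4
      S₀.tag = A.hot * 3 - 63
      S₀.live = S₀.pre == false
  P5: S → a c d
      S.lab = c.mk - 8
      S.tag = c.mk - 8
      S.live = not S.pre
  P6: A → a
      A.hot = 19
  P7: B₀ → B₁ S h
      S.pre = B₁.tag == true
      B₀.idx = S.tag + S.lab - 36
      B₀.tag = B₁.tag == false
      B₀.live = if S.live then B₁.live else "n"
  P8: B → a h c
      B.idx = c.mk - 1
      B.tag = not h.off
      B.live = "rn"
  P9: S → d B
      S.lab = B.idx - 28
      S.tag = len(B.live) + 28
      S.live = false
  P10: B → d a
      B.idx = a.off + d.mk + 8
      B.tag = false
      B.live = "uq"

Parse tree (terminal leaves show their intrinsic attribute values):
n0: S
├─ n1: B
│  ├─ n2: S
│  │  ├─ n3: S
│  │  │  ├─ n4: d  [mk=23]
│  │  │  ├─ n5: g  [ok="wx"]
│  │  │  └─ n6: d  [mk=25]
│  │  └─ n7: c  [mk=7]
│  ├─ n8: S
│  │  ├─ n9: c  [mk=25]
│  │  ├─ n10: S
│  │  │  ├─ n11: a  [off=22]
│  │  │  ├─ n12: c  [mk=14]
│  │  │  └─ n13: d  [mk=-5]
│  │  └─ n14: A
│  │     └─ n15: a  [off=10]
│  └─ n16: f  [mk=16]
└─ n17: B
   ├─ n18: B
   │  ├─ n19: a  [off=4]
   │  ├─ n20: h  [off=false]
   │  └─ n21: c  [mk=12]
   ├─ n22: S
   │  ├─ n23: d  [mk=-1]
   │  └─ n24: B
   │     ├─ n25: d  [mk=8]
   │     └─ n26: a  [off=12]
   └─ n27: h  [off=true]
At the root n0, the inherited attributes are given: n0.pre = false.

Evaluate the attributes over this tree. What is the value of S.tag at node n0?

29

1. n0.pre = false  [given at root]
2. n2.pre = true  [true]
3. n3.pre = false  [S₀.pre == false]
4. n4.mk = 23  [terminal]
5. n5.ok = "wx"  [terminal]
6. n6.mk = 25  [terminal]
7. n3.lab = 29  [d₁.mk + 4]
8. n3.tag = 28  [(if S.pre then d₁.mk else d₀.mk) + 5]
9. n3.live = false  [d₀.mk == d₁.mk]
10. n7.mk = 7  [terminal]
11. n2.lab = 12  [c.mk * 2 - 2]
12. n2.tag = 24  [S₁.lab - 5]
13. n2.live = true  [S₀.pre == true]
14. n8.pre = true  [S₀.live == true]
15. n9.mk = 25  [terminal]
16. n10.pre = true  [c.mk > 24]
17. n11.off = 22  [terminal]
18. n12.mk = 14  [terminal]
19. n13.mk = -5  [terminal]
20. n10.lab = 6  [c.mk - 8]
21. n10.tag = 6  [c.mk - 8]
22. n10.live = false  [not S.pre]
23. n14.wid = -7  [c.mk * -1 + 18]
24. n15.off = 10  [terminal]
25. n14.hot = 19  [19]
26. n8.lab = 21  [A.hot + S₁.tag - 4]
27. n8.tag = -6  [A.hot * 3 - 63]
28. n8.live = false  [S₀.pre == false]
29. n16.mk = 16  [terminal]
30. n1.idx = -9  [f.mk - 25]
31. n1.tag = true  [S₁.lab > 20]
32. n1.live = "qn"  ["qn"]
33. n19.off = 4  [terminal]
34. n20.off = false  [terminal]
35. n21.mk = 12  [terminal]
36. n18.idx = 11  [c.mk - 1]
37. n18.tag = true  [not h.off]
38. n18.live = "rn"  ["rn"]
39. n22.pre = true  [B₁.tag == true]
40. n23.mk = -1  [terminal]
41. n25.mk = 8  [terminal]
42. n26.off = 12  [terminal]
43. n24.idx = 28  [a.off + d.mk + 8]
44. n24.tag = false  [false]
45. n24.live = "uq"  ["uq"]
46. n22.lab = 0  [B.idx - 28]
47. n22.tag = 30  [len(B.live) + 28]
48. n22.live = false  [false]
49. n27.off = true  [terminal]
50. n17.idx = -6  [S.tag + S.lab - 36]
51. n17.tag = false  [B₁.tag == false]
52. n17.live = "n"  [if S.live then B₁.live else "n"]
53. n0.lab = -9  [B₁.idx - 3]
54. n0.tag = 29  [(if S.pre then B₀.idx else B₁.idx) + 35]
55. n0.live = true  [S.pre == false]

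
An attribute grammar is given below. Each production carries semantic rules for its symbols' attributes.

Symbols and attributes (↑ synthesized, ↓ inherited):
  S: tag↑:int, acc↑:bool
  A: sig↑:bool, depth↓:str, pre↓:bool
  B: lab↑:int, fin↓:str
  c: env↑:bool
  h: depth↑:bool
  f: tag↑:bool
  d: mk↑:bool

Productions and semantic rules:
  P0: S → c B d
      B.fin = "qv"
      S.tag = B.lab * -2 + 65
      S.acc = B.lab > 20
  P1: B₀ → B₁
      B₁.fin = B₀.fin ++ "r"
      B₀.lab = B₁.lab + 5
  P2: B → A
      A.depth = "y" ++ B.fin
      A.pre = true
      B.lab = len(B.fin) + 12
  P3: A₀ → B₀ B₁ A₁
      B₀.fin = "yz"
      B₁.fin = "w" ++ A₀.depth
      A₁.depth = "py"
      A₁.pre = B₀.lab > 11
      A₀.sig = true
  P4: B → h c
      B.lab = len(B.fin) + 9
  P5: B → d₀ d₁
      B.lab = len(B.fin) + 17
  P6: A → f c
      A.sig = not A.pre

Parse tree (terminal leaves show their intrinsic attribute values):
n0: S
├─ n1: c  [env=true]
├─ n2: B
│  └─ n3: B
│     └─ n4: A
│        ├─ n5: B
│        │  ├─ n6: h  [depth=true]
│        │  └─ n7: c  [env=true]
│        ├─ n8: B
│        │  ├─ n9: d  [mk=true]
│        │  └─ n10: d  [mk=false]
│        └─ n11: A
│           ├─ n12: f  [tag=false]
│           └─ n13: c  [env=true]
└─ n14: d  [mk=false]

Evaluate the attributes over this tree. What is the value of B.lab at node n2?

20

1. n1.env = true  [terminal]
2. n2.fin = "qv"  ["qv"]
3. n3.fin = "qvr"  [B₀.fin ++ "r"]
4. n4.depth = "yqvr"  ["y" ++ B.fin]
5. n4.pre = true  [true]
6. n5.fin = "yz"  ["yz"]
7. n6.depth = true  [terminal]
8. n7.env = true  [terminal]
9. n5.lab = 11  [len(B.fin) + 9]
10. n8.fin = "wyqvr"  ["w" ++ A₀.depth]
11. n9.mk = true  [terminal]
12. n10.mk = false  [terminal]
13. n8.lab = 22  [len(B.fin) + 17]
14. n11.depth = "py"  ["py"]
15. n11.pre = false  [B₀.lab > 11]
16. n12.tag = false  [terminal]
17. n13.env = true  [terminal]
18. n11.sig = true  [not A.pre]
19. n4.sig = true  [true]
20. n3.lab = 15  [len(B.fin) + 12]
21. n2.lab = 20  [B₁.lab + 5]
22. n14.mk = false  [terminal]
23. n0.tag = 25  [B.lab * -2 + 65]
24. n0.acc = false  [B.lab > 20]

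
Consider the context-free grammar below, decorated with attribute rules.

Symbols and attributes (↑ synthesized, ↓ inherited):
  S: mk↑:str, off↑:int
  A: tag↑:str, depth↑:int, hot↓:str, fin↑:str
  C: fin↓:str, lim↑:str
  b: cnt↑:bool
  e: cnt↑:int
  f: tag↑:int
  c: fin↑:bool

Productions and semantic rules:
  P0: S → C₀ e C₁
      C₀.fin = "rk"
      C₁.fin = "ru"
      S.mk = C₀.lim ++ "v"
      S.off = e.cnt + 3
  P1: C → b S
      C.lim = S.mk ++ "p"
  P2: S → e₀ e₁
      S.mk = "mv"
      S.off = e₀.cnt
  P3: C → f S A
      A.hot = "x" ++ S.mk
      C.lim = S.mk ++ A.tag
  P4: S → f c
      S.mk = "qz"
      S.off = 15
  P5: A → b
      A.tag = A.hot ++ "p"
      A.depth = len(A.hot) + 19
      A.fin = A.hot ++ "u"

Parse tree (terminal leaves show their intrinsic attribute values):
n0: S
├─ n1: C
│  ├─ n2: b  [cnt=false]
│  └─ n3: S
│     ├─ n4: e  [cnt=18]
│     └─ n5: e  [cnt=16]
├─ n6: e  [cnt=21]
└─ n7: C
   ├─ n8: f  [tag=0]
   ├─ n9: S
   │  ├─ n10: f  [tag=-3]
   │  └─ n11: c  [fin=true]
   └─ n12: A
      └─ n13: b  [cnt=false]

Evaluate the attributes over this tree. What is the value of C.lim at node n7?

1. n1.fin = "rk"  ["rk"]
2. n2.cnt = false  [terminal]
3. n4.cnt = 18  [terminal]
4. n5.cnt = 16  [terminal]
5. n3.mk = "mv"  ["mv"]
6. n3.off = 18  [e₀.cnt]
7. n1.lim = "mvp"  [S.mk ++ "p"]
8. n6.cnt = 21  [terminal]
9. n7.fin = "ru"  ["ru"]
10. n8.tag = 0  [terminal]
11. n10.tag = -3  [terminal]
12. n11.fin = true  [terminal]
13. n9.mk = "qz"  ["qz"]
14. n9.off = 15  [15]
15. n12.hot = "xqz"  ["x" ++ S.mk]
16. n13.cnt = false  [terminal]
17. n12.tag = "xqzp"  [A.hot ++ "p"]
18. n12.depth = 22  [len(A.hot) + 19]
19. n12.fin = "xqzu"  [A.hot ++ "u"]
20. n7.lim = "qzxqzp"  [S.mk ++ A.tag]
21. n0.mk = "mvpv"  [C₀.lim ++ "v"]
22. n0.off = 24  [e.cnt + 3]

"qzxqzp"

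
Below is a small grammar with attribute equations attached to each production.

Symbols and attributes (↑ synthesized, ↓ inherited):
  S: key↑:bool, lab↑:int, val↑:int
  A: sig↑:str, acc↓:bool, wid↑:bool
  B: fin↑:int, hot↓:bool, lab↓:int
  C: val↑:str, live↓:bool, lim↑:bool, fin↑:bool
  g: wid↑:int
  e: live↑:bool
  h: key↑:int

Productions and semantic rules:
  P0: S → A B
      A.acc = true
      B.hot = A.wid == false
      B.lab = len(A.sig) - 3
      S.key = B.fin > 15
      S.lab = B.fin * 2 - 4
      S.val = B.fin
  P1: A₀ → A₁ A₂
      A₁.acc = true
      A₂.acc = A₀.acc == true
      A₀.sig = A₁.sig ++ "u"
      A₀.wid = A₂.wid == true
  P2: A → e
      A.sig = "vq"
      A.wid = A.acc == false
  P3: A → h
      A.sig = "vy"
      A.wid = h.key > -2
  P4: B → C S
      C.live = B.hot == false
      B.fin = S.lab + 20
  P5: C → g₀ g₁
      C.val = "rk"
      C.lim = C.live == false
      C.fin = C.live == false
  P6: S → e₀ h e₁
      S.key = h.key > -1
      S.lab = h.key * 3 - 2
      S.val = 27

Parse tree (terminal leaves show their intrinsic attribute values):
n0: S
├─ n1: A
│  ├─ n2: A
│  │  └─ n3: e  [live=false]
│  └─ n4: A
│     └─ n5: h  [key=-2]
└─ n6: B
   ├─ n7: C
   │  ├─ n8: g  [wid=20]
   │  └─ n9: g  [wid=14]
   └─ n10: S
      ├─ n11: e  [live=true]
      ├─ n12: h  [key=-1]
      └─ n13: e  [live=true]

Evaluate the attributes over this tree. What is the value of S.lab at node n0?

1. n1.acc = true  [true]
2. n2.acc = true  [true]
3. n3.live = false  [terminal]
4. n2.sig = "vq"  ["vq"]
5. n2.wid = false  [A.acc == false]
6. n4.acc = true  [A₀.acc == true]
7. n5.key = -2  [terminal]
8. n4.sig = "vy"  ["vy"]
9. n4.wid = false  [h.key > -2]
10. n1.sig = "vqu"  [A₁.sig ++ "u"]
11. n1.wid = false  [A₂.wid == true]
12. n6.hot = true  [A.wid == false]
13. n6.lab = 0  [len(A.sig) - 3]
14. n7.live = false  [B.hot == false]
15. n8.wid = 20  [terminal]
16. n9.wid = 14  [terminal]
17. n7.val = "rk"  ["rk"]
18. n7.lim = true  [C.live == false]
19. n7.fin = true  [C.live == false]
20. n11.live = true  [terminal]
21. n12.key = -1  [terminal]
22. n13.live = true  [terminal]
23. n10.key = false  [h.key > -1]
24. n10.lab = -5  [h.key * 3 - 2]
25. n10.val = 27  [27]
26. n6.fin = 15  [S.lab + 20]
27. n0.key = false  [B.fin > 15]
28. n0.lab = 26  [B.fin * 2 - 4]
29. n0.val = 15  [B.fin]

26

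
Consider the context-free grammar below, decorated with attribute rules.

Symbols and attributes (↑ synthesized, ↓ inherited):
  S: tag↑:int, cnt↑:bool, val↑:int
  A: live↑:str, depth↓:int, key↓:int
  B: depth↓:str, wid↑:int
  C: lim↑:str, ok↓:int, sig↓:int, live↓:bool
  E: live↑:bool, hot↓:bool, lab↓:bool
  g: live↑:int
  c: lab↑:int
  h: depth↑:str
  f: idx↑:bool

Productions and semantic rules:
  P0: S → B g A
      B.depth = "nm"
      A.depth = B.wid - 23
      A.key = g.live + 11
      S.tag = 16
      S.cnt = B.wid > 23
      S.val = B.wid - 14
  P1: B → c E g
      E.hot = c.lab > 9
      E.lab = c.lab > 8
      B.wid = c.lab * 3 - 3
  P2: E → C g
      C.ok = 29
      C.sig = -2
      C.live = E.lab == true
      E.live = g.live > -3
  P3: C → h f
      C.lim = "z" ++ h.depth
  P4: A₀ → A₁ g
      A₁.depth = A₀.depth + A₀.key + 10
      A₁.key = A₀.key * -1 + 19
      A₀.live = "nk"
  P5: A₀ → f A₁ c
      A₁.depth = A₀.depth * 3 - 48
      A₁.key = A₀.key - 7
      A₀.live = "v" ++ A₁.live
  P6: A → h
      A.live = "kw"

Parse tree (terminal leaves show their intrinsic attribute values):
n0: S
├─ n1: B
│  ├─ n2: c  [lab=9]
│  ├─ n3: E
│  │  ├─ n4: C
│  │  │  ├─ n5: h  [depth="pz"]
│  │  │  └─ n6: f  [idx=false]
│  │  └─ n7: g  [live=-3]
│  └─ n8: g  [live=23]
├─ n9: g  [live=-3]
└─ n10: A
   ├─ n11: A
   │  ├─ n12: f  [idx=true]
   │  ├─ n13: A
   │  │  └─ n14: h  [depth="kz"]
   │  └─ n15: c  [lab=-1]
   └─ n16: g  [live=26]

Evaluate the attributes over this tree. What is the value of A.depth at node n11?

1. n1.depth = "nm"  ["nm"]
2. n2.lab = 9  [terminal]
3. n3.hot = false  [c.lab > 9]
4. n3.lab = true  [c.lab > 8]
5. n4.ok = 29  [29]
6. n4.sig = -2  [-2]
7. n4.live = true  [E.lab == true]
8. n5.depth = "pz"  [terminal]
9. n6.idx = false  [terminal]
10. n4.lim = "zpz"  ["z" ++ h.depth]
11. n7.live = -3  [terminal]
12. n3.live = false  [g.live > -3]
13. n8.live = 23  [terminal]
14. n1.wid = 24  [c.lab * 3 - 3]
15. n9.live = -3  [terminal]
16. n10.depth = 1  [B.wid - 23]
17. n10.key = 8  [g.live + 11]
18. n11.depth = 19  [A₀.depth + A₀.key + 10]
19. n11.key = 11  [A₀.key * -1 + 19]
20. n12.idx = true  [terminal]
21. n13.depth = 9  [A₀.depth * 3 - 48]
22. n13.key = 4  [A₀.key - 7]
23. n14.depth = "kz"  [terminal]
24. n13.live = "kw"  ["kw"]
25. n15.lab = -1  [terminal]
26. n11.live = "vkw"  ["v" ++ A₁.live]
27. n16.live = 26  [terminal]
28. n10.live = "nk"  ["nk"]
29. n0.tag = 16  [16]
30. n0.cnt = true  [B.wid > 23]
31. n0.val = 10  [B.wid - 14]

19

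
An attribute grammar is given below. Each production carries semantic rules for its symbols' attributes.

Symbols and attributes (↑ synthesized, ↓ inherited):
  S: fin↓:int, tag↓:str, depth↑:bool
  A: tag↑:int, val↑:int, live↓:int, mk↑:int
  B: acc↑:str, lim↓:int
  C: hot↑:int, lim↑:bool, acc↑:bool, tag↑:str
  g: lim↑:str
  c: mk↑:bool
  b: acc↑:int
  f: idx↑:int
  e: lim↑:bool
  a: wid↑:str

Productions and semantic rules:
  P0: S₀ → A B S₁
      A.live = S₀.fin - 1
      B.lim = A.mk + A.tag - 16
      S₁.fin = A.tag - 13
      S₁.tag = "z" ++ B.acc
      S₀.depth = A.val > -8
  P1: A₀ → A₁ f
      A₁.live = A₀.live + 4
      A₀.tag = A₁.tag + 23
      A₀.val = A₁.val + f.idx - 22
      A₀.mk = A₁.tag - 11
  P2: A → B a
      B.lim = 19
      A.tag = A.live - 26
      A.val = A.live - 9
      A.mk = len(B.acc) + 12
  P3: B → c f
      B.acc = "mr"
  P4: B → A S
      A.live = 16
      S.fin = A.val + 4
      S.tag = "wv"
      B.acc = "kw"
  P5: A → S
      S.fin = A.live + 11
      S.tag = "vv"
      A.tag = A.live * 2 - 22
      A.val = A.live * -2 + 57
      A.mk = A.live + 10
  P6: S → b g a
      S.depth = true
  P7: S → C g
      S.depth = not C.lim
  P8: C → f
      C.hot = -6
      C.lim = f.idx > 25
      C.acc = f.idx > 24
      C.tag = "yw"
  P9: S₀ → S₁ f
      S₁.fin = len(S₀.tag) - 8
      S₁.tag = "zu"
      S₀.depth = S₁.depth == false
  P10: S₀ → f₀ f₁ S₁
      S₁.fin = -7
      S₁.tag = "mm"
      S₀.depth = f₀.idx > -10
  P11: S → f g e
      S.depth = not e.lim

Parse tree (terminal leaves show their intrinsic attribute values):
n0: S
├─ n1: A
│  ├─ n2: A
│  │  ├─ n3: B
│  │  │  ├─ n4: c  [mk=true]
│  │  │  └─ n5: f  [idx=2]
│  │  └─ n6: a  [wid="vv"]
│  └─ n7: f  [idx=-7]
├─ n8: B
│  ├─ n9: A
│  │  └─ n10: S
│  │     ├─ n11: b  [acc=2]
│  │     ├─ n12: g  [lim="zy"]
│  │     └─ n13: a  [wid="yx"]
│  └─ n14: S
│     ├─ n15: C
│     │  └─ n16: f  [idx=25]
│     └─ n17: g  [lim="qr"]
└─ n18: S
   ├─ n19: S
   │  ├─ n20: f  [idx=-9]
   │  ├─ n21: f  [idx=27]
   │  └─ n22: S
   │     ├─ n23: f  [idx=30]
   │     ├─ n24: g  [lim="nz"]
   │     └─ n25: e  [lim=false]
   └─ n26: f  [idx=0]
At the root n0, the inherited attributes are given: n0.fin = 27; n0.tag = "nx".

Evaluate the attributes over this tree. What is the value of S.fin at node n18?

14

1. n0.fin = 27  [given at root]
2. n0.tag = "nx"  [given at root]
3. n1.live = 26  [S₀.fin - 1]
4. n2.live = 30  [A₀.live + 4]
5. n3.lim = 19  [19]
6. n4.mk = true  [terminal]
7. n5.idx = 2  [terminal]
8. n3.acc = "mr"  ["mr"]
9. n6.wid = "vv"  [terminal]
10. n2.tag = 4  [A.live - 26]
11. n2.val = 21  [A.live - 9]
12. n2.mk = 14  [len(B.acc) + 12]
13. n7.idx = -7  [terminal]
14. n1.tag = 27  [A₁.tag + 23]
15. n1.val = -8  [A₁.val + f.idx - 22]
16. n1.mk = -7  [A₁.tag - 11]
17. n8.lim = 4  [A.mk + A.tag - 16]
18. n9.live = 16  [16]
19. n10.fin = 27  [A.live + 11]
20. n10.tag = "vv"  ["vv"]
21. n11.acc = 2  [terminal]
22. n12.lim = "zy"  [terminal]
23. n13.wid = "yx"  [terminal]
24. n10.depth = true  [true]
25. n9.tag = 10  [A.live * 2 - 22]
26. n9.val = 25  [A.live * -2 + 57]
27. n9.mk = 26  [A.live + 10]
28. n14.fin = 29  [A.val + 4]
29. n14.tag = "wv"  ["wv"]
30. n16.idx = 25  [terminal]
31. n15.hot = -6  [-6]
32. n15.lim = false  [f.idx > 25]
33. n15.acc = true  [f.idx > 24]
34. n15.tag = "yw"  ["yw"]
35. n17.lim = "qr"  [terminal]
36. n14.depth = true  [not C.lim]
37. n8.acc = "kw"  ["kw"]
38. n18.fin = 14  [A.tag - 13]
39. n18.tag = "zkw"  ["z" ++ B.acc]
40. n19.fin = -5  [len(S₀.tag) - 8]
41. n19.tag = "zu"  ["zu"]
42. n20.idx = -9  [terminal]
43. n21.idx = 27  [terminal]
44. n22.fin = -7  [-7]
45. n22.tag = "mm"  ["mm"]
46. n23.idx = 30  [terminal]
47. n24.lim = "nz"  [terminal]
48. n25.lim = false  [terminal]
49. n22.depth = true  [not e.lim]
50. n19.depth = true  [f₀.idx > -10]
51. n26.idx = 0  [terminal]
52. n18.depth = false  [S₁.depth == false]
53. n0.depth = false  [A.val > -8]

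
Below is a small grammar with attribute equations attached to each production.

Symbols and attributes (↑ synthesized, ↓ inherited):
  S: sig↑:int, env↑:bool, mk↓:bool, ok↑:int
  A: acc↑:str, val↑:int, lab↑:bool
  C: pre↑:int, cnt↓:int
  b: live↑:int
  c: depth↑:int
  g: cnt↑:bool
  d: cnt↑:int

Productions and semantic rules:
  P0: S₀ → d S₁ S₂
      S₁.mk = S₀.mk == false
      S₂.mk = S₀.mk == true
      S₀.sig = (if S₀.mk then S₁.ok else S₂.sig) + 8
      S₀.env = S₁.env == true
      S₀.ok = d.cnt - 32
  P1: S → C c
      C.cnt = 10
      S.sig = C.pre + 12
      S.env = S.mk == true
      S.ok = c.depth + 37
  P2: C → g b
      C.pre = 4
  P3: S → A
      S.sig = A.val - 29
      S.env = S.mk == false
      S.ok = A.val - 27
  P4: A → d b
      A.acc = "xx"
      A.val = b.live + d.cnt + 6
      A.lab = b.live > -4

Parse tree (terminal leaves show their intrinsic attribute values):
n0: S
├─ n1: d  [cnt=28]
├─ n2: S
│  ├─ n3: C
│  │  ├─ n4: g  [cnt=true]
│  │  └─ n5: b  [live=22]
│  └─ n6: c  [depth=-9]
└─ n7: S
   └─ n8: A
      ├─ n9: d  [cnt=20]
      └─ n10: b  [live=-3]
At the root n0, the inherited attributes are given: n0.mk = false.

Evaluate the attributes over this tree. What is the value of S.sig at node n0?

1. n0.mk = false  [given at root]
2. n1.cnt = 28  [terminal]
3. n2.mk = true  [S₀.mk == false]
4. n3.cnt = 10  [10]
5. n4.cnt = true  [terminal]
6. n5.live = 22  [terminal]
7. n3.pre = 4  [4]
8. n6.depth = -9  [terminal]
9. n2.sig = 16  [C.pre + 12]
10. n2.env = true  [S.mk == true]
11. n2.ok = 28  [c.depth + 37]
12. n7.mk = false  [S₀.mk == true]
13. n9.cnt = 20  [terminal]
14. n10.live = -3  [terminal]
15. n8.acc = "xx"  ["xx"]
16. n8.val = 23  [b.live + d.cnt + 6]
17. n8.lab = true  [b.live > -4]
18. n7.sig = -6  [A.val - 29]
19. n7.env = true  [S.mk == false]
20. n7.ok = -4  [A.val - 27]
21. n0.sig = 2  [(if S₀.mk then S₁.ok else S₂.sig) + 8]
22. n0.env = true  [S₁.env == true]
23. n0.ok = -4  [d.cnt - 32]

2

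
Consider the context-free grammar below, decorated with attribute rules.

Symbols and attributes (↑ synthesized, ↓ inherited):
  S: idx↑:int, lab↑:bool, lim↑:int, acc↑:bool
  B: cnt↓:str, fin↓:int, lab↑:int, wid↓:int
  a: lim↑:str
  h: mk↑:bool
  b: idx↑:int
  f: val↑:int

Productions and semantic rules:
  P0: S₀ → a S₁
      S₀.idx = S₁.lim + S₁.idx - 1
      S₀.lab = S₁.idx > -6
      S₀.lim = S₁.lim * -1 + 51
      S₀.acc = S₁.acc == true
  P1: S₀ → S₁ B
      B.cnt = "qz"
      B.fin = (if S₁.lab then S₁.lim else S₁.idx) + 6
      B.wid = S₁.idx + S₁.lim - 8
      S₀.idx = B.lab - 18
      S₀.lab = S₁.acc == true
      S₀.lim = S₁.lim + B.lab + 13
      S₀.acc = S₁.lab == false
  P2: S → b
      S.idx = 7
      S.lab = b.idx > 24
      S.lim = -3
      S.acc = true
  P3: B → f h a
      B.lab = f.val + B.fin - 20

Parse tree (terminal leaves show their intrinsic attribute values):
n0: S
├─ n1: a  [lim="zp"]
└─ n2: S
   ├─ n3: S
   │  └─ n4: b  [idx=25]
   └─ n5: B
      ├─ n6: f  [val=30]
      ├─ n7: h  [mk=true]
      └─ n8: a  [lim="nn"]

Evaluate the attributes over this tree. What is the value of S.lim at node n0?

1. n1.lim = "zp"  [terminal]
2. n4.idx = 25  [terminal]
3. n3.idx = 7  [7]
4. n3.lab = true  [b.idx > 24]
5. n3.lim = -3  [-3]
6. n3.acc = true  [true]
7. n5.cnt = "qz"  ["qz"]
8. n5.fin = 3  [(if S₁.lab then S₁.lim else S₁.idx) + 6]
9. n5.wid = -4  [S₁.idx + S₁.lim - 8]
10. n6.val = 30  [terminal]
11. n7.mk = true  [terminal]
12. n8.lim = "nn"  [terminal]
13. n5.lab = 13  [f.val + B.fin - 20]
14. n2.idx = -5  [B.lab - 18]
15. n2.lab = true  [S₁.acc == true]
16. n2.lim = 23  [S₁.lim + B.lab + 13]
17. n2.acc = false  [S₁.lab == false]
18. n0.idx = 17  [S₁.lim + S₁.idx - 1]
19. n0.lab = true  [S₁.idx > -6]
20. n0.lim = 28  [S₁.lim * -1 + 51]
21. n0.acc = false  [S₁.acc == true]

28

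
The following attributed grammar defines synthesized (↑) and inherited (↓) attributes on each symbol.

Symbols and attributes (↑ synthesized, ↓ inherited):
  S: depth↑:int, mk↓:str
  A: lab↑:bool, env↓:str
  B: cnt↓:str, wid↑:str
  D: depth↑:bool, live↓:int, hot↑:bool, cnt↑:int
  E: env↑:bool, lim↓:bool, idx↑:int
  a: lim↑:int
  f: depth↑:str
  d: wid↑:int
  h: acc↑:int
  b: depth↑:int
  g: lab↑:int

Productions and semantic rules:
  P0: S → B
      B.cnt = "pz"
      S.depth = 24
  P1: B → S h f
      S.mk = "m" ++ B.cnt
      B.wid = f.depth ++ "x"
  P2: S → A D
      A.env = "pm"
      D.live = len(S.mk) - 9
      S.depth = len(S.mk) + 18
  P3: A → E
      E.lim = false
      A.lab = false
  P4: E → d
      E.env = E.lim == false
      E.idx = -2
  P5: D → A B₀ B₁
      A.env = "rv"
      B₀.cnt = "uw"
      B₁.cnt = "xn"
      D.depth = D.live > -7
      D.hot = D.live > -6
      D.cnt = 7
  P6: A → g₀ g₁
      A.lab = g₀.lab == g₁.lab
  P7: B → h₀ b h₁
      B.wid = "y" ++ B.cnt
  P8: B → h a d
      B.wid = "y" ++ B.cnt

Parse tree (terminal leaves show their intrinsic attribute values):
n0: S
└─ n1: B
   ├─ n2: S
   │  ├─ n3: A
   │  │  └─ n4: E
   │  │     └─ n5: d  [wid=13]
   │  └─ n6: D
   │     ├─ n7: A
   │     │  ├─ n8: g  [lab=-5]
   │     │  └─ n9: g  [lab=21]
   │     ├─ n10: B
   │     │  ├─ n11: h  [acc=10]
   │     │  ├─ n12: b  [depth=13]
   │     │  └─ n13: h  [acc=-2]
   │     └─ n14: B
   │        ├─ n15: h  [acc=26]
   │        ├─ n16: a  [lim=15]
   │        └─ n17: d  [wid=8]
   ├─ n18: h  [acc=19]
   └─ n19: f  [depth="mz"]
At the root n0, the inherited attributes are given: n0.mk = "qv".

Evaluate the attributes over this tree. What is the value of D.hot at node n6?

false

1. n0.mk = "qv"  [given at root]
2. n1.cnt = "pz"  ["pz"]
3. n2.mk = "mpz"  ["m" ++ B.cnt]
4. n3.env = "pm"  ["pm"]
5. n4.lim = false  [false]
6. n5.wid = 13  [terminal]
7. n4.env = true  [E.lim == false]
8. n4.idx = -2  [-2]
9. n3.lab = false  [false]
10. n6.live = -6  [len(S.mk) - 9]
11. n7.env = "rv"  ["rv"]
12. n8.lab = -5  [terminal]
13. n9.lab = 21  [terminal]
14. n7.lab = false  [g₀.lab == g₁.lab]
15. n10.cnt = "uw"  ["uw"]
16. n11.acc = 10  [terminal]
17. n12.depth = 13  [terminal]
18. n13.acc = -2  [terminal]
19. n10.wid = "yuw"  ["y" ++ B.cnt]
20. n14.cnt = "xn"  ["xn"]
21. n15.acc = 26  [terminal]
22. n16.lim = 15  [terminal]
23. n17.wid = 8  [terminal]
24. n14.wid = "yxn"  ["y" ++ B.cnt]
25. n6.depth = true  [D.live > -7]
26. n6.hot = false  [D.live > -6]
27. n6.cnt = 7  [7]
28. n2.depth = 21  [len(S.mk) + 18]
29. n18.acc = 19  [terminal]
30. n19.depth = "mz"  [terminal]
31. n1.wid = "mzx"  [f.depth ++ "x"]
32. n0.depth = 24  [24]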